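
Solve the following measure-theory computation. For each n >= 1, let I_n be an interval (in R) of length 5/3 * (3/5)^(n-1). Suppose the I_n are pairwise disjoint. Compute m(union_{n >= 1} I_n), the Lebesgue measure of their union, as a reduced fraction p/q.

By countable additivity of the Lebesgue measure on pairwise disjoint measurable sets,
  m(union_{n >= 1} I_n) = sum_{n >= 1} m(I_n) = sum_{n >= 1} a * r^(n-1),
  with a = 5/3 and r = 3/5.
Since 0 < r = 3/5 < 1, the geometric series converges:
  sum_{n >= 1} a * r^(n-1) = a / (1 - r).
  = 5/3 / (1 - 3/5)
  = 5/3 / (2/5)
  = 25/6.

25/6


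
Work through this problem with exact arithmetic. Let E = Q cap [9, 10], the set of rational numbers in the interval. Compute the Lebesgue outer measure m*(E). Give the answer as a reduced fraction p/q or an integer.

The set Q cap [9, 10] is countable (a subset of the countable set Q). Lebesgue outer measure of any countable set is 0: each singleton {q} has m*({q}) = 0, and by countable subadditivity m*(union_k {q_k}) <= sum_k m*({q_k}) = sum_k 0 = 0. The reverse inequality m*(E) >= 0 is automatic. So m*(Q cap [9, 10]) = 0.

0


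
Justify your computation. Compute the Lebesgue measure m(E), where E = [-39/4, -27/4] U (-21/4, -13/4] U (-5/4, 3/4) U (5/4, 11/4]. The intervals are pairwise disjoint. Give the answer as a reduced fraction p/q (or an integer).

For pairwise disjoint intervals, m(union_i I_i) = sum_i m(I_i),
and m is invariant under swapping open/closed endpoints (single points have measure 0).
So m(E) = sum_i (b_i - a_i).
  I_1 has length -27/4 - (-39/4) = 3.
  I_2 has length -13/4 - (-21/4) = 2.
  I_3 has length 3/4 - (-5/4) = 2.
  I_4 has length 11/4 - 5/4 = 3/2.
Summing:
  m(E) = 3 + 2 + 2 + 3/2 = 17/2.

17/2


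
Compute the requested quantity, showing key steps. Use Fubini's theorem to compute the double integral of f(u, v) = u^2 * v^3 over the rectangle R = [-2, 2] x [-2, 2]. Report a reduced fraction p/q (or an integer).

f(u, v) is a tensor product of a function of u and a function of v, and both factors are bounded continuous (hence Lebesgue integrable) on the rectangle, so Fubini's theorem applies:
  integral_R f d(m x m) = (integral_a1^b1 u^2 du) * (integral_a2^b2 v^3 dv).
Inner integral in u: integral_{-2}^{2} u^2 du = (2^3 - (-2)^3)/3
  = 16/3.
Inner integral in v: integral_{-2}^{2} v^3 dv = (2^4 - (-2)^4)/4
  = 0.
Product: (16/3) * (0) = 0.

0


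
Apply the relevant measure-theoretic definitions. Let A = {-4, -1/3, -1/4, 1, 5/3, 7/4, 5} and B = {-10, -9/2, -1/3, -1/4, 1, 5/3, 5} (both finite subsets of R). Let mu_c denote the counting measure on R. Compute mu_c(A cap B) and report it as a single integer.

Counting measure on a finite set equals cardinality. mu_c(A cap B) = |A cap B| (elements appearing in both).
Enumerating the elements of A that also lie in B gives 5 element(s).
So mu_c(A cap B) = 5.

5


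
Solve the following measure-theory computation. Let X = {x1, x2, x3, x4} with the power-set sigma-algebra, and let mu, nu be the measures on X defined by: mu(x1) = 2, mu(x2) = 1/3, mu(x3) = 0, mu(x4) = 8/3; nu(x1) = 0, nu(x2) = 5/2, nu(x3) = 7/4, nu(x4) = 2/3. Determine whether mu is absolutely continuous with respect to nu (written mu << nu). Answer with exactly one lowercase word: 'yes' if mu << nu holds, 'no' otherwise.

mu << nu means: every nu-null measurable set is also mu-null; equivalently, for every atom x, if nu({x}) = 0 then mu({x}) = 0.
Checking each atom:
  x1: nu = 0, mu = 2 > 0 -> violates mu << nu.
  x2: nu = 5/2 > 0 -> no constraint.
  x3: nu = 7/4 > 0 -> no constraint.
  x4: nu = 2/3 > 0 -> no constraint.
The atom(s) x1 violate the condition (nu = 0 but mu > 0). Therefore mu is NOT absolutely continuous w.r.t. nu.

no


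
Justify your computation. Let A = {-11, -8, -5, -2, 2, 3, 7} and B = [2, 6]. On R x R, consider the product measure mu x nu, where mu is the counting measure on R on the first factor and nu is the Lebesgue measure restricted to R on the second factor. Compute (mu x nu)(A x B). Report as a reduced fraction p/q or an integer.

For a measurable rectangle A x B, the product measure satisfies
  (mu x nu)(A x B) = mu(A) * nu(B).
  mu(A) = 7.
  nu(B) = 4.
  (mu x nu)(A x B) = 7 * 4 = 28.

28


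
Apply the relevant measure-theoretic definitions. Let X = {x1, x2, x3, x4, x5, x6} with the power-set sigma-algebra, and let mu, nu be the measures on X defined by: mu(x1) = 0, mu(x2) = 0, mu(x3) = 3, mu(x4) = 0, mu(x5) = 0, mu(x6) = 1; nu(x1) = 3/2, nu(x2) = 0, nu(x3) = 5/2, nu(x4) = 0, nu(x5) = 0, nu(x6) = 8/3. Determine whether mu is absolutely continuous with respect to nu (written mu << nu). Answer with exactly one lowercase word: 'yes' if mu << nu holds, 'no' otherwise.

mu << nu means: every nu-null measurable set is also mu-null; equivalently, for every atom x, if nu({x}) = 0 then mu({x}) = 0.
Checking each atom:
  x1: nu = 3/2 > 0 -> no constraint.
  x2: nu = 0, mu = 0 -> consistent with mu << nu.
  x3: nu = 5/2 > 0 -> no constraint.
  x4: nu = 0, mu = 0 -> consistent with mu << nu.
  x5: nu = 0, mu = 0 -> consistent with mu << nu.
  x6: nu = 8/3 > 0 -> no constraint.
No atom violates the condition. Therefore mu << nu.

yes


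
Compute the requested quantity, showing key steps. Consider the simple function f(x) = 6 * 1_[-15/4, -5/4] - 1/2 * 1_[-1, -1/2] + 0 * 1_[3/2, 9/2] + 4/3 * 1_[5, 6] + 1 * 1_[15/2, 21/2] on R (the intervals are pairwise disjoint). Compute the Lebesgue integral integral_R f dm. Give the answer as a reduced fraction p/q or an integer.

For a simple function f = sum_i c_i * 1_{A_i} with disjoint A_i,
  integral f dm = sum_i c_i * m(A_i).
Lengths of the A_i:
  m(A_1) = -5/4 - (-15/4) = 5/2.
  m(A_2) = -1/2 - (-1) = 1/2.
  m(A_3) = 9/2 - 3/2 = 3.
  m(A_4) = 6 - 5 = 1.
  m(A_5) = 21/2 - 15/2 = 3.
Contributions c_i * m(A_i):
  (6) * (5/2) = 15.
  (-1/2) * (1/2) = -1/4.
  (0) * (3) = 0.
  (4/3) * (1) = 4/3.
  (1) * (3) = 3.
Total: 15 - 1/4 + 0 + 4/3 + 3 = 229/12.

229/12


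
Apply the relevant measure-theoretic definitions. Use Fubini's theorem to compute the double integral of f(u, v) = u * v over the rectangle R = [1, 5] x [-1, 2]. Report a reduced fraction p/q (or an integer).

f(u, v) is a tensor product of a function of u and a function of v, and both factors are bounded continuous (hence Lebesgue integrable) on the rectangle, so Fubini's theorem applies:
  integral_R f d(m x m) = (integral_a1^b1 u du) * (integral_a2^b2 v dv).
Inner integral in u: integral_{1}^{5} u du = (5^2 - 1^2)/2
  = 12.
Inner integral in v: integral_{-1}^{2} v dv = (2^2 - (-1)^2)/2
  = 3/2.
Product: (12) * (3/2) = 18.

18


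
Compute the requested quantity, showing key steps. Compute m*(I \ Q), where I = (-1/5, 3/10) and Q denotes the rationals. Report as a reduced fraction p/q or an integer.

The interval I = (-1/5, 3/10) has m(I) = 3/10 - (-1/5) = 1/2 (endpoints are measure-zero, so open/closed/half-open agree). Write I = (I cap Q) u (I \ Q). The rationals in I are countable, so m*(I cap Q) = 0 (cover each rational by intervals whose total length is arbitrarily small). By countable subadditivity m*(I) <= m*(I cap Q) + m*(I \ Q), hence m*(I \ Q) >= m(I) = 1/2. The reverse inequality m*(I \ Q) <= m*(I) = 1/2 is trivial since (I \ Q) is a subset of I. Therefore m*(I \ Q) = 1/2.

1/2


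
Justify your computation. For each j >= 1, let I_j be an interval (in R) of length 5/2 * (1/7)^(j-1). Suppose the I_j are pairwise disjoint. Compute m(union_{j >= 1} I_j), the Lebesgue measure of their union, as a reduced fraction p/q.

By countable additivity of the Lebesgue measure on pairwise disjoint measurable sets,
  m(union_{j >= 1} I_j) = sum_{j >= 1} m(I_j) = sum_{j >= 1} a * r^(j-1),
  with a = 5/2 and r = 1/7.
Since 0 < r = 1/7 < 1, the geometric series converges:
  sum_{j >= 1} a * r^(j-1) = a / (1 - r).
  = 5/2 / (1 - 1/7)
  = 5/2 / (6/7)
  = 35/12.

35/12


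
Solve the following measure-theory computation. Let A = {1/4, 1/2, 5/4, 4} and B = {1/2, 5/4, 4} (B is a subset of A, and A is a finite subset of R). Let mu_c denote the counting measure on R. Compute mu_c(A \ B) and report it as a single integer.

Counting measure assigns mu_c(E) = |E| (number of elements) when E is finite. For B subset A, A \ B is the set of elements of A not in B, so |A \ B| = |A| - |B|.
|A| = 4, |B| = 3, so mu_c(A \ B) = 4 - 3 = 1.

1


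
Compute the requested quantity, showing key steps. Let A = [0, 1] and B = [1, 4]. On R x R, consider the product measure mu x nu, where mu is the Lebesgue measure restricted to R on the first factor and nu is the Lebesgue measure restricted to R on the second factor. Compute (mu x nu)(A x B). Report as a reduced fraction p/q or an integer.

For a measurable rectangle A x B, the product measure satisfies
  (mu x nu)(A x B) = mu(A) * nu(B).
  mu(A) = 1.
  nu(B) = 3.
  (mu x nu)(A x B) = 1 * 3 = 3.

3


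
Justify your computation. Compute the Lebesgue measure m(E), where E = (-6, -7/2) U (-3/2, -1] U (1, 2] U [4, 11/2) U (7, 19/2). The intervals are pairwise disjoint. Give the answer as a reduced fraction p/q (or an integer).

For pairwise disjoint intervals, m(union_i I_i) = sum_i m(I_i),
and m is invariant under swapping open/closed endpoints (single points have measure 0).
So m(E) = sum_i (b_i - a_i).
  I_1 has length -7/2 - (-6) = 5/2.
  I_2 has length -1 - (-3/2) = 1/2.
  I_3 has length 2 - 1 = 1.
  I_4 has length 11/2 - 4 = 3/2.
  I_5 has length 19/2 - 7 = 5/2.
Summing:
  m(E) = 5/2 + 1/2 + 1 + 3/2 + 5/2 = 8.

8


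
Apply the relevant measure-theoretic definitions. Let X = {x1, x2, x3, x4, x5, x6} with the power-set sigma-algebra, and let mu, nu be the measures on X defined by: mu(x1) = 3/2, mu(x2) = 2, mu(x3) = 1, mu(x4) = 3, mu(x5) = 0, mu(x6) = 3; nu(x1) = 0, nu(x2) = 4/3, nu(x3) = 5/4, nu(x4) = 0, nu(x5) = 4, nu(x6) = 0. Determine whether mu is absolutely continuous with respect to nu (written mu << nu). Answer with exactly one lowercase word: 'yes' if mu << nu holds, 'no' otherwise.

mu << nu means: every nu-null measurable set is also mu-null; equivalently, for every atom x, if nu({x}) = 0 then mu({x}) = 0.
Checking each atom:
  x1: nu = 0, mu = 3/2 > 0 -> violates mu << nu.
  x2: nu = 4/3 > 0 -> no constraint.
  x3: nu = 5/4 > 0 -> no constraint.
  x4: nu = 0, mu = 3 > 0 -> violates mu << nu.
  x5: nu = 4 > 0 -> no constraint.
  x6: nu = 0, mu = 3 > 0 -> violates mu << nu.
The atom(s) x1, x4, x6 violate the condition (nu = 0 but mu > 0). Therefore mu is NOT absolutely continuous w.r.t. nu.

no


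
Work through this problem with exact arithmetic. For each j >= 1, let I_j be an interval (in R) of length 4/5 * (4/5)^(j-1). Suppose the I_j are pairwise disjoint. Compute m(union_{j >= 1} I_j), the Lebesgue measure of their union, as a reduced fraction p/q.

By countable additivity of the Lebesgue measure on pairwise disjoint measurable sets,
  m(union_{j >= 1} I_j) = sum_{j >= 1} m(I_j) = sum_{j >= 1} a * r^(j-1),
  with a = 4/5 and r = 4/5.
Since 0 < r = 4/5 < 1, the geometric series converges:
  sum_{j >= 1} a * r^(j-1) = a / (1 - r).
  = 4/5 / (1 - 4/5)
  = 4/5 / (1/5)
  = 4.

4


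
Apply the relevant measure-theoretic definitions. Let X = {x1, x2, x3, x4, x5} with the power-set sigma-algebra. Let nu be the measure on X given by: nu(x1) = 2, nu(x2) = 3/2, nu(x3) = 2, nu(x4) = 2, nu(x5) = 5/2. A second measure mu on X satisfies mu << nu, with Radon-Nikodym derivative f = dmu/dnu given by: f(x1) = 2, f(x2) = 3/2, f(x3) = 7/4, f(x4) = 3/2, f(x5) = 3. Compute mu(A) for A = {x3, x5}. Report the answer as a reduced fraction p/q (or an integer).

By the defining property of the Radon-Nikodym derivative, for every measurable set A,
  mu(A) = integral_A f dnu.
Since nu is a discrete measure concentrated on the atoms of X, the integral over A reduces to the sum
  mu(A) = sum_{x in A} f(x) * nu({x}).
Computing each term:
  x3: f(x3) * nu(x3) = 7/4 * 2 = 7/2.
  x5: f(x5) * nu(x5) = 3 * 5/2 = 15/2.
Summing: mu(A) = 7/2 + 15/2 = 11.

11


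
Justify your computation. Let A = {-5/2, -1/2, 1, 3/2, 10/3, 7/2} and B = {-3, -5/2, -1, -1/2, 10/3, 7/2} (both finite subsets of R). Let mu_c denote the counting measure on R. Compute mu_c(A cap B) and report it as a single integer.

Counting measure on a finite set equals cardinality. mu_c(A cap B) = |A cap B| (elements appearing in both).
Enumerating the elements of A that also lie in B gives 4 element(s).
So mu_c(A cap B) = 4.

4


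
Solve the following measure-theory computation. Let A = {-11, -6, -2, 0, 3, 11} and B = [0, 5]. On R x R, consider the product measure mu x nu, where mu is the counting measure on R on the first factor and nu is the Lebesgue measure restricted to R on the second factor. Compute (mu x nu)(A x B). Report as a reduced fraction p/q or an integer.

For a measurable rectangle A x B, the product measure satisfies
  (mu x nu)(A x B) = mu(A) * nu(B).
  mu(A) = 6.
  nu(B) = 5.
  (mu x nu)(A x B) = 6 * 5 = 30.

30


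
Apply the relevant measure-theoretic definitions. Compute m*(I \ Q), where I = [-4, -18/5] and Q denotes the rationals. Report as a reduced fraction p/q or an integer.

The interval I = [-4, -18/5] has m(I) = -18/5 - (-4) = 2/5 (endpoints are measure-zero, so open/closed/half-open agree). Write I = (I cap Q) u (I \ Q). The rationals in I are countable, so m*(I cap Q) = 0 (cover each rational by intervals whose total length is arbitrarily small). By countable subadditivity m*(I) <= m*(I cap Q) + m*(I \ Q), hence m*(I \ Q) >= m(I) = 2/5. The reverse inequality m*(I \ Q) <= m*(I) = 2/5 is trivial since (I \ Q) is a subset of I. Therefore m*(I \ Q) = 2/5.

2/5


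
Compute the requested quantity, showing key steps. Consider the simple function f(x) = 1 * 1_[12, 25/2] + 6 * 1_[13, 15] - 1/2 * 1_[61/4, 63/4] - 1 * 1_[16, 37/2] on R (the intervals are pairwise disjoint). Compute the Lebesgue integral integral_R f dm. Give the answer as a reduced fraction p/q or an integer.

For a simple function f = sum_i c_i * 1_{A_i} with disjoint A_i,
  integral f dm = sum_i c_i * m(A_i).
Lengths of the A_i:
  m(A_1) = 25/2 - 12 = 1/2.
  m(A_2) = 15 - 13 = 2.
  m(A_3) = 63/4 - 61/4 = 1/2.
  m(A_4) = 37/2 - 16 = 5/2.
Contributions c_i * m(A_i):
  (1) * (1/2) = 1/2.
  (6) * (2) = 12.
  (-1/2) * (1/2) = -1/4.
  (-1) * (5/2) = -5/2.
Total: 1/2 + 12 - 1/4 - 5/2 = 39/4.

39/4


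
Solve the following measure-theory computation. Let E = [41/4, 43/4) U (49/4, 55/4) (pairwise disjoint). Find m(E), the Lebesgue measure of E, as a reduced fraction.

For pairwise disjoint intervals, m(union_i I_i) = sum_i m(I_i),
and m is invariant under swapping open/closed endpoints (single points have measure 0).
So m(E) = sum_i (b_i - a_i).
  I_1 has length 43/4 - 41/4 = 1/2.
  I_2 has length 55/4 - 49/4 = 3/2.
Summing:
  m(E) = 1/2 + 3/2 = 2.

2


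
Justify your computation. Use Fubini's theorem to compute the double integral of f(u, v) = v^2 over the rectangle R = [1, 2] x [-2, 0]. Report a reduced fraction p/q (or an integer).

f(u, v) is a tensor product of a function of u and a function of v, and both factors are bounded continuous (hence Lebesgue integrable) on the rectangle, so Fubini's theorem applies:
  integral_R f d(m x m) = (integral_a1^b1 1 du) * (integral_a2^b2 v^2 dv).
Inner integral in u: integral_{1}^{2} 1 du = (2^1 - 1^1)/1
  = 1.
Inner integral in v: integral_{-2}^{0} v^2 dv = (0^3 - (-2)^3)/3
  = 8/3.
Product: (1) * (8/3) = 8/3.

8/3


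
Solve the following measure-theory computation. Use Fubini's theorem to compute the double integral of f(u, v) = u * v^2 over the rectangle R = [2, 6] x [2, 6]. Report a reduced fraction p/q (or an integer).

f(u, v) is a tensor product of a function of u and a function of v, and both factors are bounded continuous (hence Lebesgue integrable) on the rectangle, so Fubini's theorem applies:
  integral_R f d(m x m) = (integral_a1^b1 u du) * (integral_a2^b2 v^2 dv).
Inner integral in u: integral_{2}^{6} u du = (6^2 - 2^2)/2
  = 16.
Inner integral in v: integral_{2}^{6} v^2 dv = (6^3 - 2^3)/3
  = 208/3.
Product: (16) * (208/3) = 3328/3.

3328/3


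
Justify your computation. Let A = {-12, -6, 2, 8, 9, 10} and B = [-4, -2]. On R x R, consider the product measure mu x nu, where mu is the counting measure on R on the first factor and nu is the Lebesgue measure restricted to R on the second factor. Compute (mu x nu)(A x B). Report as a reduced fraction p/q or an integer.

For a measurable rectangle A x B, the product measure satisfies
  (mu x nu)(A x B) = mu(A) * nu(B).
  mu(A) = 6.
  nu(B) = 2.
  (mu x nu)(A x B) = 6 * 2 = 12.

12


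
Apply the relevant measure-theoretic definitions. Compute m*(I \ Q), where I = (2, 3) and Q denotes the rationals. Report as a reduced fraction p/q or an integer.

The interval I = (2, 3) has m(I) = 3 - 2 = 1 (endpoints are measure-zero, so open/closed/half-open agree). Write I = (I cap Q) u (I \ Q). The rationals in I are countable, so m*(I cap Q) = 0 (cover each rational by intervals whose total length is arbitrarily small). By countable subadditivity m*(I) <= m*(I cap Q) + m*(I \ Q), hence m*(I \ Q) >= m(I) = 1. The reverse inequality m*(I \ Q) <= m*(I) = 1 is trivial since (I \ Q) is a subset of I. Therefore m*(I \ Q) = 1.

1


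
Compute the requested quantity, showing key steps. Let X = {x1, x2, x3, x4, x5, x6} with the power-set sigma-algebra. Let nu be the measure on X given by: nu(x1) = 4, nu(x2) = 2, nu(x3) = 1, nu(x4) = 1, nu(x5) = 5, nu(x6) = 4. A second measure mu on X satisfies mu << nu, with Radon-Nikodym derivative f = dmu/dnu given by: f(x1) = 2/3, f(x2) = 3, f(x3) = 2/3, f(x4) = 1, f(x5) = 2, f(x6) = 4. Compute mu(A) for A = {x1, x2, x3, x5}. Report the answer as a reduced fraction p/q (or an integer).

By the defining property of the Radon-Nikodym derivative, for every measurable set A,
  mu(A) = integral_A f dnu.
Since nu is a discrete measure concentrated on the atoms of X, the integral over A reduces to the sum
  mu(A) = sum_{x in A} f(x) * nu({x}).
Computing each term:
  x1: f(x1) * nu(x1) = 2/3 * 4 = 8/3.
  x2: f(x2) * nu(x2) = 3 * 2 = 6.
  x3: f(x3) * nu(x3) = 2/3 * 1 = 2/3.
  x5: f(x5) * nu(x5) = 2 * 5 = 10.
Summing: mu(A) = 8/3 + 6 + 2/3 + 10 = 58/3.

58/3


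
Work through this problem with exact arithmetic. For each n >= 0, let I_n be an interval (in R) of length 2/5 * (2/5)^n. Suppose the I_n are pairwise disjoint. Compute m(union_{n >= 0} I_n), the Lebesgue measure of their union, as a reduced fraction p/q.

By countable additivity of the Lebesgue measure on pairwise disjoint measurable sets,
  m(union_{n >= 0} I_n) = sum_{n >= 0} m(I_n) = sum_{n >= 0} a * r^n,
  with a = 2/5 and r = 2/5.
Since 0 < r = 2/5 < 1, the geometric series converges:
  sum_{n >= 0} a * r^n = a / (1 - r).
  = 2/5 / (1 - 2/5)
  = 2/5 / (3/5)
  = 2/3.

2/3


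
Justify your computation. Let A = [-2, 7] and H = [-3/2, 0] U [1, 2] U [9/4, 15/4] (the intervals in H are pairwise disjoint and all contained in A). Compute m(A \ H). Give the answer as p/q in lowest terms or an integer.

The ambient interval has length m(A) = 7 - (-2) = 9.
Since the holes are disjoint and sit inside A, by finite additivity
  m(H) = sum_i (b_i - a_i), and m(A \ H) = m(A) - m(H).
Computing the hole measures:
  m(H_1) = 0 - (-3/2) = 3/2.
  m(H_2) = 2 - 1 = 1.
  m(H_3) = 15/4 - 9/4 = 3/2.
Summed: m(H) = 3/2 + 1 + 3/2 = 4.
So m(A \ H) = 9 - 4 = 5.

5


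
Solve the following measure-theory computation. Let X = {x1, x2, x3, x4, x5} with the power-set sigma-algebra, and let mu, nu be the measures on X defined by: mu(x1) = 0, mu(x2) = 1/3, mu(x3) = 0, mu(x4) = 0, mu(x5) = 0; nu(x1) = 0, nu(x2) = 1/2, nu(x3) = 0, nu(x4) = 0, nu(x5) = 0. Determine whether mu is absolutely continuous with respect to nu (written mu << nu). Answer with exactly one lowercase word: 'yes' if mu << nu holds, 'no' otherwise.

mu << nu means: every nu-null measurable set is also mu-null; equivalently, for every atom x, if nu({x}) = 0 then mu({x}) = 0.
Checking each atom:
  x1: nu = 0, mu = 0 -> consistent with mu << nu.
  x2: nu = 1/2 > 0 -> no constraint.
  x3: nu = 0, mu = 0 -> consistent with mu << nu.
  x4: nu = 0, mu = 0 -> consistent with mu << nu.
  x5: nu = 0, mu = 0 -> consistent with mu << nu.
No atom violates the condition. Therefore mu << nu.

yes


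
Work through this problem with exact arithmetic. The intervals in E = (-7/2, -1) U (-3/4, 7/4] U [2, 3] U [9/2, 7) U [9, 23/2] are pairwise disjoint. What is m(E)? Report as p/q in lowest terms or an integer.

For pairwise disjoint intervals, m(union_i I_i) = sum_i m(I_i),
and m is invariant under swapping open/closed endpoints (single points have measure 0).
So m(E) = sum_i (b_i - a_i).
  I_1 has length -1 - (-7/2) = 5/2.
  I_2 has length 7/4 - (-3/4) = 5/2.
  I_3 has length 3 - 2 = 1.
  I_4 has length 7 - 9/2 = 5/2.
  I_5 has length 23/2 - 9 = 5/2.
Summing:
  m(E) = 5/2 + 5/2 + 1 + 5/2 + 5/2 = 11.

11


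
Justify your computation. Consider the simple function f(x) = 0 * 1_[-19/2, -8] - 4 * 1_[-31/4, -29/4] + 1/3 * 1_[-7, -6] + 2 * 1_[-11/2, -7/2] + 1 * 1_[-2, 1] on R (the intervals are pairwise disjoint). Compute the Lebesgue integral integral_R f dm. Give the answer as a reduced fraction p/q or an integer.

For a simple function f = sum_i c_i * 1_{A_i} with disjoint A_i,
  integral f dm = sum_i c_i * m(A_i).
Lengths of the A_i:
  m(A_1) = -8 - (-19/2) = 3/2.
  m(A_2) = -29/4 - (-31/4) = 1/2.
  m(A_3) = -6 - (-7) = 1.
  m(A_4) = -7/2 - (-11/2) = 2.
  m(A_5) = 1 - (-2) = 3.
Contributions c_i * m(A_i):
  (0) * (3/2) = 0.
  (-4) * (1/2) = -2.
  (1/3) * (1) = 1/3.
  (2) * (2) = 4.
  (1) * (3) = 3.
Total: 0 - 2 + 1/3 + 4 + 3 = 16/3.

16/3


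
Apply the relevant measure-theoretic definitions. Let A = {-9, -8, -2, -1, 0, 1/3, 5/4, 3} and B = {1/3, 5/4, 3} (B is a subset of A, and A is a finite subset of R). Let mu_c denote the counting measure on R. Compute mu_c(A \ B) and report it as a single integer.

Counting measure assigns mu_c(E) = |E| (number of elements) when E is finite. For B subset A, A \ B is the set of elements of A not in B, so |A \ B| = |A| - |B|.
|A| = 8, |B| = 3, so mu_c(A \ B) = 8 - 3 = 5.

5


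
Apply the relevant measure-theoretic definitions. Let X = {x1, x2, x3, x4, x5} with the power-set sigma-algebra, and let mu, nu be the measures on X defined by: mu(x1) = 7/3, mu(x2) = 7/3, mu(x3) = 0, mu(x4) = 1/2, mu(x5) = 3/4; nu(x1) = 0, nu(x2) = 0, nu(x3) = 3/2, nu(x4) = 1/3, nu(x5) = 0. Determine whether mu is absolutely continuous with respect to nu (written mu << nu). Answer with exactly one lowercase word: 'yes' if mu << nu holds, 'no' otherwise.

mu << nu means: every nu-null measurable set is also mu-null; equivalently, for every atom x, if nu({x}) = 0 then mu({x}) = 0.
Checking each atom:
  x1: nu = 0, mu = 7/3 > 0 -> violates mu << nu.
  x2: nu = 0, mu = 7/3 > 0 -> violates mu << nu.
  x3: nu = 3/2 > 0 -> no constraint.
  x4: nu = 1/3 > 0 -> no constraint.
  x5: nu = 0, mu = 3/4 > 0 -> violates mu << nu.
The atom(s) x1, x2, x5 violate the condition (nu = 0 but mu > 0). Therefore mu is NOT absolutely continuous w.r.t. nu.

no


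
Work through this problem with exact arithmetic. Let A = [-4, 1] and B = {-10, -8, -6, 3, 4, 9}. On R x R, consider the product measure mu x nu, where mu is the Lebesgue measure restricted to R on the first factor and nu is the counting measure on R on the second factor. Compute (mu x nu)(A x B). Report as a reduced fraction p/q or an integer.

For a measurable rectangle A x B, the product measure satisfies
  (mu x nu)(A x B) = mu(A) * nu(B).
  mu(A) = 5.
  nu(B) = 6.
  (mu x nu)(A x B) = 5 * 6 = 30.

30


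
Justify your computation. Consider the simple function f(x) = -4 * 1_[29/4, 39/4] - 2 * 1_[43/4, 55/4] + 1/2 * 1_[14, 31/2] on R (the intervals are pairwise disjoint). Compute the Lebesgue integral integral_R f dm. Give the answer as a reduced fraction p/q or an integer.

For a simple function f = sum_i c_i * 1_{A_i} with disjoint A_i,
  integral f dm = sum_i c_i * m(A_i).
Lengths of the A_i:
  m(A_1) = 39/4 - 29/4 = 5/2.
  m(A_2) = 55/4 - 43/4 = 3.
  m(A_3) = 31/2 - 14 = 3/2.
Contributions c_i * m(A_i):
  (-4) * (5/2) = -10.
  (-2) * (3) = -6.
  (1/2) * (3/2) = 3/4.
Total: -10 - 6 + 3/4 = -61/4.

-61/4


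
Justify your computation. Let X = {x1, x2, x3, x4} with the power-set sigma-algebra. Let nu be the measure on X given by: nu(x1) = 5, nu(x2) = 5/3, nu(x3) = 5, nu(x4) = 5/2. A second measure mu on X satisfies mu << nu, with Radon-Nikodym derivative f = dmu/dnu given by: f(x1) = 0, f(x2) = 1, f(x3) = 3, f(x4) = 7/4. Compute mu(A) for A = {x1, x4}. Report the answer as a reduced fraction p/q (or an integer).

By the defining property of the Radon-Nikodym derivative, for every measurable set A,
  mu(A) = integral_A f dnu.
Since nu is a discrete measure concentrated on the atoms of X, the integral over A reduces to the sum
  mu(A) = sum_{x in A} f(x) * nu({x}).
Computing each term:
  x1: f(x1) * nu(x1) = 0 * 5 = 0.
  x4: f(x4) * nu(x4) = 7/4 * 5/2 = 35/8.
Summing: mu(A) = 0 + 35/8 = 35/8.

35/8


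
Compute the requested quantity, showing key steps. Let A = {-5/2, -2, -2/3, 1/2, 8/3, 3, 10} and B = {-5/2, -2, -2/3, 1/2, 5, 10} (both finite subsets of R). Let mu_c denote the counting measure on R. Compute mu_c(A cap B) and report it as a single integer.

Counting measure on a finite set equals cardinality. mu_c(A cap B) = |A cap B| (elements appearing in both).
Enumerating the elements of A that also lie in B gives 5 element(s).
So mu_c(A cap B) = 5.

5


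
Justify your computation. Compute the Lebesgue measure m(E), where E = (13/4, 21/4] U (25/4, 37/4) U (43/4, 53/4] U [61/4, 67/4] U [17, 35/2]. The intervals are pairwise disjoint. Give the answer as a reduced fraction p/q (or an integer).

For pairwise disjoint intervals, m(union_i I_i) = sum_i m(I_i),
and m is invariant under swapping open/closed endpoints (single points have measure 0).
So m(E) = sum_i (b_i - a_i).
  I_1 has length 21/4 - 13/4 = 2.
  I_2 has length 37/4 - 25/4 = 3.
  I_3 has length 53/4 - 43/4 = 5/2.
  I_4 has length 67/4 - 61/4 = 3/2.
  I_5 has length 35/2 - 17 = 1/2.
Summing:
  m(E) = 2 + 3 + 5/2 + 3/2 + 1/2 = 19/2.

19/2


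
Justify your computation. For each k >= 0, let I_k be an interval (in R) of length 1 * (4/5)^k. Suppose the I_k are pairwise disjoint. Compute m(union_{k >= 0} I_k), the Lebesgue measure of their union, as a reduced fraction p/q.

By countable additivity of the Lebesgue measure on pairwise disjoint measurable sets,
  m(union_{k >= 0} I_k) = sum_{k >= 0} m(I_k) = sum_{k >= 0} a * r^k,
  with a = 1 and r = 4/5.
Since 0 < r = 4/5 < 1, the geometric series converges:
  sum_{k >= 0} a * r^k = a / (1 - r).
  = 1 / (1 - 4/5)
  = 1 / (1/5)
  = 5.

5


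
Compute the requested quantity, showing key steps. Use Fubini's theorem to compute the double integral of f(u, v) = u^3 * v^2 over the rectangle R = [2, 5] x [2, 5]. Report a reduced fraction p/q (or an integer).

f(u, v) is a tensor product of a function of u and a function of v, and both factors are bounded continuous (hence Lebesgue integrable) on the rectangle, so Fubini's theorem applies:
  integral_R f d(m x m) = (integral_a1^b1 u^3 du) * (integral_a2^b2 v^2 dv).
Inner integral in u: integral_{2}^{5} u^3 du = (5^4 - 2^4)/4
  = 609/4.
Inner integral in v: integral_{2}^{5} v^2 dv = (5^3 - 2^3)/3
  = 39.
Product: (609/4) * (39) = 23751/4.

23751/4


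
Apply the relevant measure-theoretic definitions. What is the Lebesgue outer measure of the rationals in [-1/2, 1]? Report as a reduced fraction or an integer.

E = Q cap [-1/2, 1] is a subset of Q, which is countable. Enumerate Q = {q_1, q_2, ...}; for any eps > 0, cover q_k by the open interval (q_k - eps/2^(k+1), q_k + eps/2^(k+1)), of length eps/2^k. The total cover length is sum_{k>=1} eps/2^k = eps. Hence m*(E) <= m*(Q) <= eps for every eps > 0, and since outer measure is non-negative, m*(E) = 0.

0


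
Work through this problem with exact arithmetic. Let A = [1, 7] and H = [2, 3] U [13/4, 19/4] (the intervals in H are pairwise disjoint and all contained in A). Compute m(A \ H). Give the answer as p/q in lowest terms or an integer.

The ambient interval has length m(A) = 7 - 1 = 6.
Since the holes are disjoint and sit inside A, by finite additivity
  m(H) = sum_i (b_i - a_i), and m(A \ H) = m(A) - m(H).
Computing the hole measures:
  m(H_1) = 3 - 2 = 1.
  m(H_2) = 19/4 - 13/4 = 3/2.
Summed: m(H) = 1 + 3/2 = 5/2.
So m(A \ H) = 6 - 5/2 = 7/2.

7/2


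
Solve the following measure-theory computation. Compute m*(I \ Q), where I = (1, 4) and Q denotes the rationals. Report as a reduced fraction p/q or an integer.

The interval I = (1, 4) has m(I) = 4 - 1 = 3 (endpoints are measure-zero, so open/closed/half-open agree). Write I = (I cap Q) u (I \ Q). The rationals in I are countable, so m*(I cap Q) = 0 (cover each rational by intervals whose total length is arbitrarily small). By countable subadditivity m*(I) <= m*(I cap Q) + m*(I \ Q), hence m*(I \ Q) >= m(I) = 3. The reverse inequality m*(I \ Q) <= m*(I) = 3 is trivial since (I \ Q) is a subset of I. Therefore m*(I \ Q) = 3.

3


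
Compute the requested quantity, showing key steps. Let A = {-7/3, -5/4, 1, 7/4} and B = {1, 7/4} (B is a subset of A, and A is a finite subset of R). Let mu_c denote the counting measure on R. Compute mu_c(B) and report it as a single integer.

Counting measure assigns mu_c(E) = |E| (number of elements) when E is finite.
B has 2 element(s), so mu_c(B) = 2.

2


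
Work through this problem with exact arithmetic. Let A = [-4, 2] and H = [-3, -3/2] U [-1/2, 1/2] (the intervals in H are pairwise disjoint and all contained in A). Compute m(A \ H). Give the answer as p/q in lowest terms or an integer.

The ambient interval has length m(A) = 2 - (-4) = 6.
Since the holes are disjoint and sit inside A, by finite additivity
  m(H) = sum_i (b_i - a_i), and m(A \ H) = m(A) - m(H).
Computing the hole measures:
  m(H_1) = -3/2 - (-3) = 3/2.
  m(H_2) = 1/2 - (-1/2) = 1.
Summed: m(H) = 3/2 + 1 = 5/2.
So m(A \ H) = 6 - 5/2 = 7/2.

7/2


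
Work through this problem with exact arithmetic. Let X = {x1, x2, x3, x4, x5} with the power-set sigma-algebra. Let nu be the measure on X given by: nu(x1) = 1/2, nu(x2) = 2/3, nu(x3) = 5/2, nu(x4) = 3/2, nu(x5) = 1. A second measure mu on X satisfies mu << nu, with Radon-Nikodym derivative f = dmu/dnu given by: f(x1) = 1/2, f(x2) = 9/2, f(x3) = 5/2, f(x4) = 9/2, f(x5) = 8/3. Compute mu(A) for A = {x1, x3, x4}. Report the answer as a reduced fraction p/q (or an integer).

By the defining property of the Radon-Nikodym derivative, for every measurable set A,
  mu(A) = integral_A f dnu.
Since nu is a discrete measure concentrated on the atoms of X, the integral over A reduces to the sum
  mu(A) = sum_{x in A} f(x) * nu({x}).
Computing each term:
  x1: f(x1) * nu(x1) = 1/2 * 1/2 = 1/4.
  x3: f(x3) * nu(x3) = 5/2 * 5/2 = 25/4.
  x4: f(x4) * nu(x4) = 9/2 * 3/2 = 27/4.
Summing: mu(A) = 1/4 + 25/4 + 27/4 = 53/4.

53/4


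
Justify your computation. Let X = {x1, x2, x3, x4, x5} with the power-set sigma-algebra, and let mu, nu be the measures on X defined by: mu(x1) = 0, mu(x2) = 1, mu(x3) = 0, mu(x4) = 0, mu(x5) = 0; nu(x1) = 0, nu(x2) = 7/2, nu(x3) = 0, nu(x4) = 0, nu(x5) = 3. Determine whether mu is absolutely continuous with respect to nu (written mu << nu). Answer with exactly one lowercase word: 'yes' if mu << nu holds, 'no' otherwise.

mu << nu means: every nu-null measurable set is also mu-null; equivalently, for every atom x, if nu({x}) = 0 then mu({x}) = 0.
Checking each atom:
  x1: nu = 0, mu = 0 -> consistent with mu << nu.
  x2: nu = 7/2 > 0 -> no constraint.
  x3: nu = 0, mu = 0 -> consistent with mu << nu.
  x4: nu = 0, mu = 0 -> consistent with mu << nu.
  x5: nu = 3 > 0 -> no constraint.
No atom violates the condition. Therefore mu << nu.

yes


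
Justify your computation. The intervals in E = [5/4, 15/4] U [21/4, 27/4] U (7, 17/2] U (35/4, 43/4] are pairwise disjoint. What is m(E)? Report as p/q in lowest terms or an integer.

For pairwise disjoint intervals, m(union_i I_i) = sum_i m(I_i),
and m is invariant under swapping open/closed endpoints (single points have measure 0).
So m(E) = sum_i (b_i - a_i).
  I_1 has length 15/4 - 5/4 = 5/2.
  I_2 has length 27/4 - 21/4 = 3/2.
  I_3 has length 17/2 - 7 = 3/2.
  I_4 has length 43/4 - 35/4 = 2.
Summing:
  m(E) = 5/2 + 3/2 + 3/2 + 2 = 15/2.

15/2


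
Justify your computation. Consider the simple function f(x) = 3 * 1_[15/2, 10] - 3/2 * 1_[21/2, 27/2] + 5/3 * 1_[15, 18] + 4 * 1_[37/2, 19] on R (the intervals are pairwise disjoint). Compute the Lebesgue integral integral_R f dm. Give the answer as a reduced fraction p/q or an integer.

For a simple function f = sum_i c_i * 1_{A_i} with disjoint A_i,
  integral f dm = sum_i c_i * m(A_i).
Lengths of the A_i:
  m(A_1) = 10 - 15/2 = 5/2.
  m(A_2) = 27/2 - 21/2 = 3.
  m(A_3) = 18 - 15 = 3.
  m(A_4) = 19 - 37/2 = 1/2.
Contributions c_i * m(A_i):
  (3) * (5/2) = 15/2.
  (-3/2) * (3) = -9/2.
  (5/3) * (3) = 5.
  (4) * (1/2) = 2.
Total: 15/2 - 9/2 + 5 + 2 = 10.

10


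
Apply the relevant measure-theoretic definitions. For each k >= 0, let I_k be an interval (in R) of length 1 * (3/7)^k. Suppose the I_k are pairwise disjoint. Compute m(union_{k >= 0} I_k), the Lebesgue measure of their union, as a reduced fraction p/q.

By countable additivity of the Lebesgue measure on pairwise disjoint measurable sets,
  m(union_{k >= 0} I_k) = sum_{k >= 0} m(I_k) = sum_{k >= 0} a * r^k,
  with a = 1 and r = 3/7.
Since 0 < r = 3/7 < 1, the geometric series converges:
  sum_{k >= 0} a * r^k = a / (1 - r).
  = 1 / (1 - 3/7)
  = 1 / (4/7)
  = 7/4.

7/4


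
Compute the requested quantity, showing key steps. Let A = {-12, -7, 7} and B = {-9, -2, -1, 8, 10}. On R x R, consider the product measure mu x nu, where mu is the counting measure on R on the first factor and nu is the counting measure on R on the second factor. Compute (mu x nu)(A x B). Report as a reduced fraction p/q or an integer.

For a measurable rectangle A x B, the product measure satisfies
  (mu x nu)(A x B) = mu(A) * nu(B).
  mu(A) = 3.
  nu(B) = 5.
  (mu x nu)(A x B) = 3 * 5 = 15.

15


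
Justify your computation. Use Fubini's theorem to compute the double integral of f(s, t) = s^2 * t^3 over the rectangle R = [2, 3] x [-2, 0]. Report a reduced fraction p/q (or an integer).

f(s, t) is a tensor product of a function of s and a function of t, and both factors are bounded continuous (hence Lebesgue integrable) on the rectangle, so Fubini's theorem applies:
  integral_R f d(m x m) = (integral_a1^b1 s^2 ds) * (integral_a2^b2 t^3 dt).
Inner integral in s: integral_{2}^{3} s^2 ds = (3^3 - 2^3)/3
  = 19/3.
Inner integral in t: integral_{-2}^{0} t^3 dt = (0^4 - (-2)^4)/4
  = -4.
Product: (19/3) * (-4) = -76/3.

-76/3


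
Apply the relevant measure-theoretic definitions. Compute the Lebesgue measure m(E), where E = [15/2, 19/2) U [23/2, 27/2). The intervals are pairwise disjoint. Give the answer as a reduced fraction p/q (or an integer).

For pairwise disjoint intervals, m(union_i I_i) = sum_i m(I_i),
and m is invariant under swapping open/closed endpoints (single points have measure 0).
So m(E) = sum_i (b_i - a_i).
  I_1 has length 19/2 - 15/2 = 2.
  I_2 has length 27/2 - 23/2 = 2.
Summing:
  m(E) = 2 + 2 = 4.

4


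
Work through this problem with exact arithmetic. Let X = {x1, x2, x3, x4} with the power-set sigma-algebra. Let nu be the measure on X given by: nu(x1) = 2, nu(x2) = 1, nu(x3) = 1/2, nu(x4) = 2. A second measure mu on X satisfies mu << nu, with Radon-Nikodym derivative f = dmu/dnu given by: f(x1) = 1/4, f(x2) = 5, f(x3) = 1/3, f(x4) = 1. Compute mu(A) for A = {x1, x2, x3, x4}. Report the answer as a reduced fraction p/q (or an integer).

By the defining property of the Radon-Nikodym derivative, for every measurable set A,
  mu(A) = integral_A f dnu.
Since nu is a discrete measure concentrated on the atoms of X, the integral over A reduces to the sum
  mu(A) = sum_{x in A} f(x) * nu({x}).
Computing each term:
  x1: f(x1) * nu(x1) = 1/4 * 2 = 1/2.
  x2: f(x2) * nu(x2) = 5 * 1 = 5.
  x3: f(x3) * nu(x3) = 1/3 * 1/2 = 1/6.
  x4: f(x4) * nu(x4) = 1 * 2 = 2.
Summing: mu(A) = 1/2 + 5 + 1/6 + 2 = 23/3.

23/3


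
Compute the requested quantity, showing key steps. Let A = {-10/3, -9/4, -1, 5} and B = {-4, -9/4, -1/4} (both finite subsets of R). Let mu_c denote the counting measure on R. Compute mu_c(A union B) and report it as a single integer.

Counting measure on a finite set equals cardinality. By inclusion-exclusion, |A union B| = |A| + |B| - |A cap B|.
|A| = 4, |B| = 3, |A cap B| = 1.
So mu_c(A union B) = 4 + 3 - 1 = 6.

6


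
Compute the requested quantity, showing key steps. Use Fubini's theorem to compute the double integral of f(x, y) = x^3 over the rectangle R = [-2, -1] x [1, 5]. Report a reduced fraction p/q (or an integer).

f(x, y) is a tensor product of a function of x and a function of y, and both factors are bounded continuous (hence Lebesgue integrable) on the rectangle, so Fubini's theorem applies:
  integral_R f d(m x m) = (integral_a1^b1 x^3 dx) * (integral_a2^b2 1 dy).
Inner integral in x: integral_{-2}^{-1} x^3 dx = ((-1)^4 - (-2)^4)/4
  = -15/4.
Inner integral in y: integral_{1}^{5} 1 dy = (5^1 - 1^1)/1
  = 4.
Product: (-15/4) * (4) = -15.

-15


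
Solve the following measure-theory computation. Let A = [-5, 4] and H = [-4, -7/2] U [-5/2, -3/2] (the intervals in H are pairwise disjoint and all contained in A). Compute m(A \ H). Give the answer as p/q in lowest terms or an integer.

The ambient interval has length m(A) = 4 - (-5) = 9.
Since the holes are disjoint and sit inside A, by finite additivity
  m(H) = sum_i (b_i - a_i), and m(A \ H) = m(A) - m(H).
Computing the hole measures:
  m(H_1) = -7/2 - (-4) = 1/2.
  m(H_2) = -3/2 - (-5/2) = 1.
Summed: m(H) = 1/2 + 1 = 3/2.
So m(A \ H) = 9 - 3/2 = 15/2.

15/2


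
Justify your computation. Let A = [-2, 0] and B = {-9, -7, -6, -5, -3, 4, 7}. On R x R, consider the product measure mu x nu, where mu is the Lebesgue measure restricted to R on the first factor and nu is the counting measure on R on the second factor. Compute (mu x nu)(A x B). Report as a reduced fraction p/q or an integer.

For a measurable rectangle A x B, the product measure satisfies
  (mu x nu)(A x B) = mu(A) * nu(B).
  mu(A) = 2.
  nu(B) = 7.
  (mu x nu)(A x B) = 2 * 7 = 14.

14


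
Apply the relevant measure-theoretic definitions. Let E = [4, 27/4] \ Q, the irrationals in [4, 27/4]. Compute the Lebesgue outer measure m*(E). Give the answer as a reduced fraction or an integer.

The interval I = [4, 27/4] has m(I) = 27/4 - 4 = 11/4 (endpoints are measure-zero, so open/closed/half-open agree). Write I = (I cap Q) u (I \ Q). The rationals in I are countable, so m*(I cap Q) = 0 (cover each rational by intervals whose total length is arbitrarily small). By countable subadditivity m*(I) <= m*(I cap Q) + m*(I \ Q), hence m*(I \ Q) >= m(I) = 11/4. The reverse inequality m*(I \ Q) <= m*(I) = 11/4 is trivial since (I \ Q) is a subset of I. Therefore m*(I \ Q) = 11/4.

11/4


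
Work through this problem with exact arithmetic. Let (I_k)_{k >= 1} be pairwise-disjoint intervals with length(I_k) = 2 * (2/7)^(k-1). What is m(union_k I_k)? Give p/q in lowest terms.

By countable additivity of the Lebesgue measure on pairwise disjoint measurable sets,
  m(union_{k >= 1} I_k) = sum_{k >= 1} m(I_k) = sum_{k >= 1} a * r^(k-1),
  with a = 2 and r = 2/7.
Since 0 < r = 2/7 < 1, the geometric series converges:
  sum_{k >= 1} a * r^(k-1) = a / (1 - r).
  = 2 / (1 - 2/7)
  = 2 / (5/7)
  = 14/5.

14/5


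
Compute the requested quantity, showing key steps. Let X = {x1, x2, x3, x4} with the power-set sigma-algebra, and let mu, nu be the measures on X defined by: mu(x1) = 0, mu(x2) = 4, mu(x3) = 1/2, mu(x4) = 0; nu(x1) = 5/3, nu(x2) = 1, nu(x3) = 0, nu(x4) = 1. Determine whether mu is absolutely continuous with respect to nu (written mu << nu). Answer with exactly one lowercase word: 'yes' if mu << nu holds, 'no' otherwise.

mu << nu means: every nu-null measurable set is also mu-null; equivalently, for every atom x, if nu({x}) = 0 then mu({x}) = 0.
Checking each atom:
  x1: nu = 5/3 > 0 -> no constraint.
  x2: nu = 1 > 0 -> no constraint.
  x3: nu = 0, mu = 1/2 > 0 -> violates mu << nu.
  x4: nu = 1 > 0 -> no constraint.
The atom(s) x3 violate the condition (nu = 0 but mu > 0). Therefore mu is NOT absolutely continuous w.r.t. nu.

no
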